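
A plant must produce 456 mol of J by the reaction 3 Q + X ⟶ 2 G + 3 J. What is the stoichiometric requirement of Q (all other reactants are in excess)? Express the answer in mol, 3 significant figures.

n(J) = 456.0 mol
n(Q) = (3/3) × 456.0 = 456.0 mol

456 mol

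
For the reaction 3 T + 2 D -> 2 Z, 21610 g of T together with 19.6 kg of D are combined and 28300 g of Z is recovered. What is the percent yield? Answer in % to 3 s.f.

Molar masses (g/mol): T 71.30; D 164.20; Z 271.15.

n(T) = 21610 / 71.30 = 303.1 mol
n(D) = 19.60×1000 / 164.20 = 119.4 mol
n/ν for T = 303.1/3 = 101.0
n/ν for D = 119.4/2 = 59.70
Smallest n/ν is D → limiting reagent.
theoretical n(Z) = (2/2) × 119.4 = 119.4 mol → 32380 g
% yield = 28300 / 32380 × 100 = 87.40 %

87.4 %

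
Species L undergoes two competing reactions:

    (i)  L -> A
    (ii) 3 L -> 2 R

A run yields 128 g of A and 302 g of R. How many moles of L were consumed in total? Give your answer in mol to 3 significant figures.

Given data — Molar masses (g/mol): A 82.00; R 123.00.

n(A) = 128 / 82.00 = 1.561 mol
n(R) = 302 / 123.00 = 2.455 mol
n(L) via (i) = (1/1)×1.561 = 1.561 mol
n(L) via (ii) = (3/2)×2.455 = 3.683 mol
total n(L) = 1.561 + 3.683 = 5.244 mol

5.24 mol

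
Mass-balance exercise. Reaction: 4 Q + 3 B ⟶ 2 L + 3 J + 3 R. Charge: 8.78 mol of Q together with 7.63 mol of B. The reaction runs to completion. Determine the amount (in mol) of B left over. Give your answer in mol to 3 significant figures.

1.05 mol

n(Q) = 8.780 mol
n(B) = 7.630 mol
n/ν → Q: 2.195, B: 2.543; Q is limiting.
B consumed = (3/4) × 8.780 = 6.585 mol
B remaining = 7.630 − 6.585 = 1.045 mol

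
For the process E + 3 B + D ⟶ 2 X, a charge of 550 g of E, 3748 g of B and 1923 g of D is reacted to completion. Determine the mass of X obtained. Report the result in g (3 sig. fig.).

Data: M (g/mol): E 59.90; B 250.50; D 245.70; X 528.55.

5270 g

n(E) = 550.0 / 59.90 = 9.182 mol
n(B) = 3748 / 250.50 = 14.96 mol
n(D) = 1923 / 245.70 = 7.827 mol
n/ν for E = 9.182/1 = 9.182
n/ν for B = 14.96/3 = 4.987
n/ν for D = 7.827/1 = 7.827
Smallest n/ν is B → limiting reagent.
n(X) = (2/3) × 14.96 = 9.973 mol
mass = 9.973 × 528.55 = 5271 g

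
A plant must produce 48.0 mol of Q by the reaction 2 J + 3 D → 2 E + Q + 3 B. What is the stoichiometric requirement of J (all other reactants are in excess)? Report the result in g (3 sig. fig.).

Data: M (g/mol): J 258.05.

n(Q) = 48.00 mol
n(J) = (2/1) × 48.00 = 96.00 mol
mass = 96.00 × 258.05 = 24770 g

24800 g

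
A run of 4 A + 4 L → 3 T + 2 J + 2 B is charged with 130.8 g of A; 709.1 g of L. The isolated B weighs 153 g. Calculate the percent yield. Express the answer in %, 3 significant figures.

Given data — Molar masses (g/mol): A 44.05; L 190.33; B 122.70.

n(A) = 130.8 / 44.05 = 2.969 mol
n(L) = 709.1 / 190.33 = 3.726 mol
n/ν for A = 2.969/4 = 0.7423
n/ν for L = 3.726/4 = 0.9315
Smallest n/ν is A → limiting reagent.
theoretical n(B) = (2/4) × 2.969 = 1.485 mol → 182.2 g
% yield = 153 / 182.2 × 100 = 83.97 %

84.0 %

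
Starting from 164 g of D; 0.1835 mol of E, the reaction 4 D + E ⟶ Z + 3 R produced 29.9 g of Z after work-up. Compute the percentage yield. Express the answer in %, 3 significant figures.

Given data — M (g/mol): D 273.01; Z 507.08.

n(D) = 164.0 / 273.01 = 0.6007 mol
n(E) = 0.1835 mol
n/ν for D = 0.6007/4 = 0.1502
n/ν for E = 0.1835/1 = 0.1835
Smallest n/ν is D → limiting reagent.
theoretical n(Z) = (1/4) × 0.6007 = 0.1502 mol → 76.16 g
% yield = 29.9 / 76.16 × 100 = 39.26 %

39.3 %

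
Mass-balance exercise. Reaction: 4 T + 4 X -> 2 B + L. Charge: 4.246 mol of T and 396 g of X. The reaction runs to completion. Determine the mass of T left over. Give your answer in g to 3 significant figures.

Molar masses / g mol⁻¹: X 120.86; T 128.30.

n(T) = 4.246 mol
n(X) = 396.0 / 120.86 = 3.277 mol
n/ν → T: 1.062, X: 0.8193; X is limiting.
T consumed = (4/4) × 3.277 = 3.277 mol
T remaining = 4.246 − 3.277 = 0.9690 mol
mass = 0.9690 × 128.30 = 124.3 g

124 g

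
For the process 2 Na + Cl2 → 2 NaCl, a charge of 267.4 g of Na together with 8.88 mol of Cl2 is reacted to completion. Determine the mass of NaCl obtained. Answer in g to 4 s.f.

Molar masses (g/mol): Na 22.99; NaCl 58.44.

679.7 g

n(Na) = 267.4 / 22.99 = 11.63 mol
n(Cl2) = 8.880 mol
n/ν for Na = 11.63/2 = 5.815
n/ν for Cl2 = 8.880/1 = 8.880
Smallest n/ν is Na → limiting reagent.
n(NaCl) = (2/2) × 11.63 = 11.63 mol
mass = 11.63 × 58.44 = 679.7 g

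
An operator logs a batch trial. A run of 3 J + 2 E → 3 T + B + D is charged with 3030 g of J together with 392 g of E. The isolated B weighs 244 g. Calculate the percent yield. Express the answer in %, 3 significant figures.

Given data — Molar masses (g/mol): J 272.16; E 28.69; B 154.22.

42.6 %

n(J) = 3030 / 272.16 = 11.13 mol
n(E) = 392.0 / 28.69 = 13.66 mol
n/ν for J = 11.13/3 = 3.710
n/ν for E = 13.66/2 = 6.830
Smallest n/ν is J → limiting reagent.
theoretical n(B) = (1/3) × 11.13 = 3.710 mol → 572.2 g
% yield = 244 / 572.2 × 100 = 42.64 %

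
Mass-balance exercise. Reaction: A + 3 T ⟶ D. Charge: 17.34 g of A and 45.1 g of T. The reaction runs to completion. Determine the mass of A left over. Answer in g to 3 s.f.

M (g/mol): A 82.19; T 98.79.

4.83 g

n(A) = 17.34 / 82.19 = 0.2110 mol
n(T) = 45.10 / 98.79 = 0.4565 mol
n/ν → A: 0.2110, T: 0.1522; T is limiting.
A consumed = (1/3) × 0.4565 = 0.1522 mol
A remaining = 0.2110 − 0.1522 = 0.05880 mol
mass = 0.05880 × 82.19 = 4.833 g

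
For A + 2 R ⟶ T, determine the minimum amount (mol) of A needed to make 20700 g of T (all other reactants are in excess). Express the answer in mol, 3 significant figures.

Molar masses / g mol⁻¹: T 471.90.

n(T) = 20700 / 471.90 = 43.87 mol
n(A) = (1/1) × 43.87 = 43.87 mol

43.9 mol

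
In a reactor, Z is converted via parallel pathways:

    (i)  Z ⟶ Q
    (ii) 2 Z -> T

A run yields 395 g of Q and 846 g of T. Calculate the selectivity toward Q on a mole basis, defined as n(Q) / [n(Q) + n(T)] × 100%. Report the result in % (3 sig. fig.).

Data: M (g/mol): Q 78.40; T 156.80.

48.3 %

n(Q) = 395 / 78.40 = 5.038 mol
n(T) = 846 / 156.80 = 5.395 mol
selectivity = 5.038/(5.038+5.395) × 100 = 48.29 %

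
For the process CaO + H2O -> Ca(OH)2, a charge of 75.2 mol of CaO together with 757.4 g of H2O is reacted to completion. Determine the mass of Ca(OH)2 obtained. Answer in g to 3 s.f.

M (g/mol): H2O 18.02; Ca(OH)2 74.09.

n(CaO) = 75.20 mol
n(H2O) = 757.4 / 18.02 = 42.03 mol
n/ν for CaO = 75.20/1 = 75.20
n/ν for H2O = 42.03/1 = 42.03
Smallest n/ν is H2O → limiting reagent.
n(Ca(OH)2) = (1/1) × 42.03 = 42.03 mol
mass = 42.03 × 74.09 = 3114 g

3110 g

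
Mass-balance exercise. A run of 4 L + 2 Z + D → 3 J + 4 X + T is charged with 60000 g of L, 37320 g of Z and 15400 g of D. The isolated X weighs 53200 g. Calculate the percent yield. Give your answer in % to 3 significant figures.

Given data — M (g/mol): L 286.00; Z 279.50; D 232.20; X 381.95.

66.4 %

n(L) = 60000 / 286.00 = 209.8 mol
n(Z) = 37320 / 279.50 = 133.5 mol
n(D) = 15400 / 232.20 = 66.32 mol
n/ν → L: 52.45, Z: 66.75, D: 66.32; L is limiting.
theoretical n(X) = (4/4) × 209.8 = 209.8 mol → 80130 g
% yield = 53200 / 80130 × 100 = 66.39 %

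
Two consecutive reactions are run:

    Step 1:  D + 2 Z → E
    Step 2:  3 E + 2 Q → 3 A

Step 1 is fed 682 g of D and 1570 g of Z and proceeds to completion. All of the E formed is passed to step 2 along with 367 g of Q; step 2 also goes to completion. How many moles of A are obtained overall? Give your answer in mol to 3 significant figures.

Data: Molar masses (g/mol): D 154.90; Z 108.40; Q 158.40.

Step 1:
n(D) = 682.0 / 154.90 = 4.403 mol
n(Z) = 1570 / 108.40 = 14.48 mol
n/ν for D = 4.403/1 = 4.403
n/ν for Z = 14.48/2 = 7.240
Smallest n/ν is D → limiting reagent.
n(E) produced = (1/1) × 4.403 = 4.403 mol
Step 2:
n(E) available = 4.403 mol
n(Q) = 367.0 / 158.40 = 2.317 mol
n/ν for E = 4.403/3 = 1.468
n/ν for Q = 2.317/2 = 1.159
Smallest n/ν is Q → limiting reagent.
n(A) = (3/2) × 2.317 = 3.476 mol

3.48 mol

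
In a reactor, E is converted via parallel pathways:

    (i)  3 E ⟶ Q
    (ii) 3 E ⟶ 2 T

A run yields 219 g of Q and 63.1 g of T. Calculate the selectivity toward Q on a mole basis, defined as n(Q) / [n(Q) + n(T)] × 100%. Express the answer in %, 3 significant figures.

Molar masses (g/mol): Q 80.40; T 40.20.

n(Q) = 219 / 80.40 = 2.724 mol
n(T) = 63.1 / 40.20 = 1.570 mol
selectivity = 2.724/(2.724+1.570) × 100 = 63.44 %

63.4 %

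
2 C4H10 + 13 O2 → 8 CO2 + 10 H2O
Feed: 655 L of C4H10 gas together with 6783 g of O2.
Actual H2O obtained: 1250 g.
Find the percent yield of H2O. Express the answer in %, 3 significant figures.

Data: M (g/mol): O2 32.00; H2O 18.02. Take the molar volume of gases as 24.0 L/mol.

50.8 %

n(C4H10) = 655.0 / 24.0 = 27.29 mol
n(O2) = 6783 / 32.00 = 212.0 mol
n/ν for C4H10 = 27.29/2 = 13.65
n/ν for O2 = 212.0/13 = 16.31
Smallest n/ν is C4H10 → limiting reagent.
theoretical n(H2O) = (10/2) × 27.29 = 136.5 mol → 2460 g
% yield = 1250 / 2460 × 100 = 50.81 %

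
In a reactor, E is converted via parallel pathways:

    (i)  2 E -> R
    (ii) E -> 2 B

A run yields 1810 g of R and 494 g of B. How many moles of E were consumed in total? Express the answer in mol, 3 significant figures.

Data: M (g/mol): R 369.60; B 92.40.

12.5 mol

n(R) = 1810 / 369.60 = 4.897 mol
n(B) = 494 / 92.40 = 5.346 mol
n(E) via (i) = (2/1)×4.897 = 9.794 mol
n(E) via (ii) = (1/2)×5.346 = 2.673 mol
total n(E) = 9.794 + 2.673 = 12.47 mol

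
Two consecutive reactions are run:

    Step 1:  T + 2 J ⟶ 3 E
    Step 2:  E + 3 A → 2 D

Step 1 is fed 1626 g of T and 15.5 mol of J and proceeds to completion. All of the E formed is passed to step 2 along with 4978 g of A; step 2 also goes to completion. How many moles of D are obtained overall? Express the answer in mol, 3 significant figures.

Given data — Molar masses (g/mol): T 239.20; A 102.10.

Step 1:
n(T) = 1626 / 239.20 = 6.798 mol
n(J) = 15.50 mol
n/ν for T = 6.798/1 = 6.798
n/ν for J = 15.50/2 = 7.750
Smallest n/ν is T → limiting reagent.
n(E) produced = (3/1) × 6.798 = 20.39 mol
Step 2:
n(E) available = 20.39 mol
n(A) = 4978 / 102.10 = 48.76 mol
n/ν for E = 20.39/1 = 20.39
n/ν for A = 48.76/3 = 16.25
Smallest n/ν is A → limiting reagent.
n(D) = (2/3) × 48.76 = 32.51 mol

32.5 mol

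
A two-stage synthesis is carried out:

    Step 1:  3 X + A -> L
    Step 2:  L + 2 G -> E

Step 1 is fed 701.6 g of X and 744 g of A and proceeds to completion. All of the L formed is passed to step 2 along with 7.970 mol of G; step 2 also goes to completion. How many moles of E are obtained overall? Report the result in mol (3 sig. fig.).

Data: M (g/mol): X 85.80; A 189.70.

Step 1:
n(X) = 701.6 / 85.80 = 8.177 mol
n(A) = 744.0 / 189.70 = 3.922 mol
n/ν → X: 2.726, A: 3.922; X is limiting.
n(L) produced = (1/3) × 8.177 = 2.726 mol
Step 2:
n(L) available = 2.726 mol
n(G) = 7.970 mol
n/ν → L: 2.726, G: 3.985; L is limiting.
n(E) = (1/1) × 2.726 = 2.726 mol

2.73 mol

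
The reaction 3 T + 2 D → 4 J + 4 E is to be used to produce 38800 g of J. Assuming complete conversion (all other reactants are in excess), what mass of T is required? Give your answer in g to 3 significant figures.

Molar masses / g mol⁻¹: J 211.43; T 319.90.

n(J) = 38800 / 211.43 = 183.5 mol
n(T) = (3/4) × 183.5 = 137.6 mol
mass = 137.6 × 319.90 = 44020 g

44000 g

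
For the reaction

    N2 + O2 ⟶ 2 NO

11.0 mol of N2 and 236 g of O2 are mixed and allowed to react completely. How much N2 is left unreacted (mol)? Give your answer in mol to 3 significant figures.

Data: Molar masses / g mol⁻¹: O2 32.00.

3.63 mol

n(N2) = 11.00 mol
n(O2) = 236.0 / 32.00 = 7.375 mol
n/ν → N2: 11.00, O2: 7.375; O2 is limiting.
N2 consumed = (1/1) × 7.375 = 7.375 mol
N2 remaining = 11.00 − 7.375 = 3.625 mol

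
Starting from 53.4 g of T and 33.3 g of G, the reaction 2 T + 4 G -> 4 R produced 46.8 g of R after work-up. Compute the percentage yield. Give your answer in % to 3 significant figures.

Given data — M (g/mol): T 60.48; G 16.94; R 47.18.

56.2 %

n(T) = 53.40 / 60.48 = 0.8829 mol
n(G) = 33.30 / 16.94 = 1.966 mol
n/ν for T = 0.8829/2 = 0.4415
n/ν for G = 1.966/4 = 0.4915
Smallest n/ν is T → limiting reagent.
theoretical n(R) = (4/2) × 0.8829 = 1.766 mol → 83.32 g
% yield = 46.8 / 83.32 × 100 = 56.17 %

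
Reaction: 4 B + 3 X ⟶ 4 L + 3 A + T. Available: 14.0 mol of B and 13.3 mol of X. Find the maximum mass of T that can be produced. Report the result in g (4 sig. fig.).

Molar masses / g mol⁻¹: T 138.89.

486.1 g

n(B) = 14.00 mol
n(X) = 13.30 mol
n/ν for B = 14.00/4 = 3.500
n/ν for X = 13.30/3 = 4.433
Smallest n/ν is B → limiting reagent.
n(T) = (1/4) × 14.00 = 3.500 mol
mass = 3.500 × 138.89 = 486.1 g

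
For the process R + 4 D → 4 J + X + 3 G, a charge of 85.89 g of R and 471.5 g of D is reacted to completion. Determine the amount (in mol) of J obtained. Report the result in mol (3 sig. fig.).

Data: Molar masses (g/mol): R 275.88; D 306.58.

n(R) = 85.89 / 275.88 = 0.3113 mol
n(D) = 471.5 / 306.58 = 1.538 mol
n/ν → R: 0.3113, D: 0.3845; R is limiting.
n(J) = (4/1) × 0.3113 = 1.245 mol

1.25 mol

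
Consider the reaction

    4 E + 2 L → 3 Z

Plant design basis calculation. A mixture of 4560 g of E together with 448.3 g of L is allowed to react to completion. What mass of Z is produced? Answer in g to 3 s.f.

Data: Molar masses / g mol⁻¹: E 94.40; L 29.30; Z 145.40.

n(E) = 4560 / 94.40 = 48.31 mol
n(L) = 448.3 / 29.30 = 15.30 mol
n/ν for E = 48.31/4 = 12.08
n/ν for L = 15.30/2 = 7.650
Smallest n/ν is L → limiting reagent.
n(Z) = (3/2) × 15.30 = 22.95 mol
mass = 22.95 × 145.40 = 3337 g

3340 g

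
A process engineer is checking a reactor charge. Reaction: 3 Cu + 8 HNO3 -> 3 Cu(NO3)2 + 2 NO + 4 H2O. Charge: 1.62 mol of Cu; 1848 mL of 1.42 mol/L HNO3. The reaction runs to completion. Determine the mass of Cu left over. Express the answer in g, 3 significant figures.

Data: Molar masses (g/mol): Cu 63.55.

n(Cu) = 1.620 mol
n(HNO3) = 1.42 × 1848/1000 = 2.624 mol
n/ν for Cu = 1.620/3 = 0.5400
n/ν for HNO3 = 2.624/8 = 0.3280
Smallest n/ν is HNO3 → limiting reagent.
Cu consumed = (3/8) × 2.624 = 0.9840 mol
Cu remaining = 1.620 − 0.9840 = 0.6360 mol
mass = 0.6360 × 63.55 = 40.42 g

40.4 g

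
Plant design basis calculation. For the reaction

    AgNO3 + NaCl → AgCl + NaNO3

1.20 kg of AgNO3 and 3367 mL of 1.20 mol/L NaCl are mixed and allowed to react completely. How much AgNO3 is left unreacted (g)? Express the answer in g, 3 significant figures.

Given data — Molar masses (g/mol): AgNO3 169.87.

514 g

n(AgNO3) = 1.200×1000 / 169.87 = 7.064 mol
n(NaCl) = 1.20 × 3367/1000 = 4.040 mol
n/ν for AgNO3 = 7.064/1 = 7.064
n/ν for NaCl = 4.040/1 = 4.040
Smallest n/ν is NaCl → limiting reagent.
AgNO3 consumed = (1/1) × 4.040 = 4.040 mol
AgNO3 remaining = 7.064 − 4.040 = 3.024 mol
mass = 3.024 × 169.87 = 513.7 g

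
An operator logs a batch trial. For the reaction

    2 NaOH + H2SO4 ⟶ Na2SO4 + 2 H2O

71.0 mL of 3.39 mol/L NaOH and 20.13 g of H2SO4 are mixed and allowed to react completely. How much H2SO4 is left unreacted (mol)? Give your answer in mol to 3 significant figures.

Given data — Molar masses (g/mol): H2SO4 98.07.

0.0849 mol

n(NaOH) = 3.39 × 71.00/1000 = 0.2407 mol
n(H2SO4) = 20.13 / 98.07 = 0.2053 mol
n/ν → NaOH: 0.1204, H2SO4: 0.2053; NaOH is limiting.
H2SO4 consumed = (1/2) × 0.2407 = 0.1204 mol
H2SO4 remaining = 0.2053 − 0.1204 = 0.08490 mol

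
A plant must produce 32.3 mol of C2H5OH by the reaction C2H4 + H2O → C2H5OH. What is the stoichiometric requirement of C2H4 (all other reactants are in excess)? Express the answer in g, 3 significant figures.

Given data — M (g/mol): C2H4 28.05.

n(C2H5OH) = 32.30 mol
n(C2H4) = (1/1) × 32.30 = 32.30 mol
mass = 32.30 × 28.05 = 906.0 g

906 g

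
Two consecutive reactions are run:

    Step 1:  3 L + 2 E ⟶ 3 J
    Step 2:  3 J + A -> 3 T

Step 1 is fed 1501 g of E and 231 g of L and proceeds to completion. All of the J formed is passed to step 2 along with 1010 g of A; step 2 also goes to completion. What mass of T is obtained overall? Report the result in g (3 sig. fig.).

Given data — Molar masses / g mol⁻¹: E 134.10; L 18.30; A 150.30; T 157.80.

Step 1:
n(E) = 1501 / 134.10 = 11.19 mol
n(L) = 231.0 / 18.30 = 12.62 mol
n/ν for E = 11.19/2 = 5.595
n/ν for L = 12.62/3 = 4.207
Smallest n/ν is L → limiting reagent.
n(J) produced = (3/3) × 12.62 = 12.62 mol
Step 2:
n(J) available = 12.62 mol
n(A) = 1010 / 150.30 = 6.720 mol
n/ν for J = 12.62/3 = 4.207
n/ν for A = 6.720/1 = 6.720
Smallest n/ν is J → limiting reagent.
n(T) = (3/3) × 12.62 = 12.62 mol
mass = 12.62 × 157.80 = 1991 g

1990 g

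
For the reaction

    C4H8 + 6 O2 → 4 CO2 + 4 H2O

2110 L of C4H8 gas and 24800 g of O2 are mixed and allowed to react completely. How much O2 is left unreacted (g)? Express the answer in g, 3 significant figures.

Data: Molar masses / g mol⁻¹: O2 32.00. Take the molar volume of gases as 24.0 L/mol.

7920 g

n(C4H8) = 2110 / 24.0 = 87.92 mol
n(O2) = 24800 / 32.00 = 775.0 mol
n/ν for C4H8 = 87.92/1 = 87.92
n/ν for O2 = 775.0/6 = 129.2
Smallest n/ν is C4H8 → limiting reagent.
O2 consumed = (6/1) × 87.92 = 527.5 mol
O2 remaining = 775.0 − 527.5 = 247.5 mol
mass = 247.5 × 32.00 = 7920 g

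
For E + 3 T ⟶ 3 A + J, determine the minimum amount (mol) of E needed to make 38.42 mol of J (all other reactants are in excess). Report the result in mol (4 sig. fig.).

38.42 mol

n(J) = 38.42 mol
n(E) = (1/1) × 38.42 = 38.42 mol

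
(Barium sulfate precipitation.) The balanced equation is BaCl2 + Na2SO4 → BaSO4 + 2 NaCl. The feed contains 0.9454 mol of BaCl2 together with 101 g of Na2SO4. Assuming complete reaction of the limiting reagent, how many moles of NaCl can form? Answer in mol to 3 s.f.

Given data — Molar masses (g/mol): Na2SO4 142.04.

n(BaCl2) = 0.9454 mol
n(Na2SO4) = 101.0 / 142.04 = 0.7111 mol
n/ν for BaCl2 = 0.9454/1 = 0.9454
n/ν for Na2SO4 = 0.7111/1 = 0.7111
Smallest n/ν is Na2SO4 → limiting reagent.
n(NaCl) = (2/1) × 0.7111 = 1.422 mol

1.42 mol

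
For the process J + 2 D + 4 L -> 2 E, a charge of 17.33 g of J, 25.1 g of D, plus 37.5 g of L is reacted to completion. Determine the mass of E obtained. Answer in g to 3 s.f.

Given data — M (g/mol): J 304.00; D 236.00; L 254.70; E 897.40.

n(J) = 17.33 / 304.00 = 0.05701 mol
n(D) = 25.10 / 236.00 = 0.1064 mol
n(L) = 37.50 / 254.70 = 0.1472 mol
n/ν for J = 0.05701/1 = 0.05701
n/ν for D = 0.1064/2 = 0.05320
n/ν for L = 0.1472/4 = 0.03680
Smallest n/ν is L → limiting reagent.
n(E) = (2/4) × 0.1472 = 0.07360 mol
mass = 0.07360 × 897.40 = 66.05 g

66.1 g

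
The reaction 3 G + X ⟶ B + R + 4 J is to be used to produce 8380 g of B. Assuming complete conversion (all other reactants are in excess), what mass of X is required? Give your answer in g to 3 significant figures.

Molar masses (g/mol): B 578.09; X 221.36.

3210 g

n(B) = 8380 / 578.09 = 14.50 mol
n(X) = (1/1) × 14.50 = 14.50 mol
mass = 14.50 × 221.36 = 3210 g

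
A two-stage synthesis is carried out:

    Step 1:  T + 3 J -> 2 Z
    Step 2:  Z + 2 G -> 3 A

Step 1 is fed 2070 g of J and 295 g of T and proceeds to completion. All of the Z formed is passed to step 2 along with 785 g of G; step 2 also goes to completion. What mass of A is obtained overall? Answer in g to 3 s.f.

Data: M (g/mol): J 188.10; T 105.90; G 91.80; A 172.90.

2220 g

Step 1:
n(J) = 2070 / 188.10 = 11.00 mol
n(T) = 295.0 / 105.90 = 2.786 mol
n/ν → J: 3.667, T: 2.786; T is limiting.
n(Z) produced = (2/1) × 2.786 = 5.572 mol
Step 2:
n(Z) available = 5.572 mol
n(G) = 785.0 / 91.80 = 8.551 mol
n/ν → Z: 5.572, G: 4.276; G is limiting.
n(A) = (3/2) × 8.551 = 12.83 mol
mass = 12.83 × 172.90 = 2218 g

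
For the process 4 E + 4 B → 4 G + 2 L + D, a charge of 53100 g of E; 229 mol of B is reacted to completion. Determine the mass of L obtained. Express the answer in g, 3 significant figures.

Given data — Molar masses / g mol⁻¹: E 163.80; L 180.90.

20700 g

n(E) = 53100 / 163.80 = 324.2 mol
n(B) = 229.0 mol
n/ν for E = 324.2/4 = 81.05
n/ν for B = 229.0/4 = 57.25
Smallest n/ν is B → limiting reagent.
n(L) = (2/4) × 229.0 = 114.5 mol
mass = 114.5 × 180.90 = 20710 g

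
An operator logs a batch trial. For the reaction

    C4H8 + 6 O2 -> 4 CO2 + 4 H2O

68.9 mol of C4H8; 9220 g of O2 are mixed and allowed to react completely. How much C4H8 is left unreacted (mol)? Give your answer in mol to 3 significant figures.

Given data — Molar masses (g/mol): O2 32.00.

20.9 mol

n(C4H8) = 68.90 mol
n(O2) = 9220 / 32.00 = 288.1 mol
n/ν for C4H8 = 68.90/1 = 68.90
n/ν for O2 = 288.1/6 = 48.02
Smallest n/ν is O2 → limiting reagent.
C4H8 consumed = (1/6) × 288.1 = 48.02 mol
C4H8 remaining = 68.90 − 48.02 = 20.88 mol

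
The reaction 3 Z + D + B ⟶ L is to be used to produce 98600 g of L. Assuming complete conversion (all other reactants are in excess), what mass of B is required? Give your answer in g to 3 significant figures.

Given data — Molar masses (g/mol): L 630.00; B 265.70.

41600 g

n(L) = 98600 / 630.00 = 156.5 mol
n(B) = (1/1) × 156.5 = 156.5 mol
mass = 156.5 × 265.70 = 41580 g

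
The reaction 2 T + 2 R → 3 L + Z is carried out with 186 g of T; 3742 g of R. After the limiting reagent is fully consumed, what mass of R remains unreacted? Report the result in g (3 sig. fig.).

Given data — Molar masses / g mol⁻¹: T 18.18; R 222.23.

1470 g

n(T) = 186.0 / 18.18 = 10.23 mol
n(R) = 3742 / 222.23 = 16.84 mol
n/ν for T = 10.23/2 = 5.115
n/ν for R = 16.84/2 = 8.420
Smallest n/ν is T → limiting reagent.
R consumed = (2/2) × 10.23 = 10.23 mol
R remaining = 16.84 − 10.23 = 6.610 mol
mass = 6.610 × 222.23 = 1469 g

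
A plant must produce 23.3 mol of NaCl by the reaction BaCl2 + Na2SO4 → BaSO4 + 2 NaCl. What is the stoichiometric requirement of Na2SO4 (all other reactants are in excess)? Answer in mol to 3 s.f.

11.7 mol

n(NaCl) = 23.30 mol
n(Na2SO4) = (1/2) × 23.30 = 11.65 mol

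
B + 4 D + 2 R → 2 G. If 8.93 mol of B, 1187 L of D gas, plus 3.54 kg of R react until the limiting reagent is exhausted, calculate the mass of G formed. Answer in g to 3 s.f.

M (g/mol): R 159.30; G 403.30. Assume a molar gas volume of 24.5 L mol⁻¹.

n(B) = 8.930 mol
n(D) = 1187 / 24.5 = 48.45 mol
n(R) = 3.540×1000 / 159.30 = 22.22 mol
n/ν for B = 8.930/1 = 8.930
n/ν for D = 48.45/4 = 12.11
n/ν for R = 22.22/2 = 11.11
Smallest n/ν is B → limiting reagent.
n(G) = (2/1) × 8.930 = 17.86 mol
mass = 17.86 × 403.30 = 7203 g

7200 g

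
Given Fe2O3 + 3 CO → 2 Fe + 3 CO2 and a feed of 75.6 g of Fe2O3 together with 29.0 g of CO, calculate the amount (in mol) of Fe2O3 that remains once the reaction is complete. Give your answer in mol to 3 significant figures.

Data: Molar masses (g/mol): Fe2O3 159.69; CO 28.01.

0.128 mol

n(Fe2O3) = 75.60 / 159.69 = 0.4734 mol
n(CO) = 29.00 / 28.01 = 1.035 mol
n/ν → Fe2O3: 0.4734, CO: 0.3450; CO is limiting.
Fe2O3 consumed = (1/3) × 1.035 = 0.3450 mol
Fe2O3 remaining = 0.4734 − 0.3450 = 0.1284 mol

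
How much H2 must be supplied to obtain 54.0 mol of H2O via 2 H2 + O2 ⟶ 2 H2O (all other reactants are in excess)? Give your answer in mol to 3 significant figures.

n(H2O) = 54.00 mol
n(H2) = (2/2) × 54.00 = 54.00 mol

54.0 mol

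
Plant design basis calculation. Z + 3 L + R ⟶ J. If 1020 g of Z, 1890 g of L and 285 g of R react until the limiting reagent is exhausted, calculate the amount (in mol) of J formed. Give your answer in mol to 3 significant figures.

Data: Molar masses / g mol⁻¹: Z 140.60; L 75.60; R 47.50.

n(Z) = 1020 / 140.60 = 7.255 mol
n(L) = 1890 / 75.60 = 25.00 mol
n(R) = 285.0 / 47.50 = 6.000 mol
n/ν for Z = 7.255/1 = 7.255
n/ν for L = 25.00/3 = 8.333
n/ν for R = 6.000/1 = 6.000
Smallest n/ν is R → limiting reagent.
n(J) = (1/1) × 6.000 = 6.000 mol

6.00 mol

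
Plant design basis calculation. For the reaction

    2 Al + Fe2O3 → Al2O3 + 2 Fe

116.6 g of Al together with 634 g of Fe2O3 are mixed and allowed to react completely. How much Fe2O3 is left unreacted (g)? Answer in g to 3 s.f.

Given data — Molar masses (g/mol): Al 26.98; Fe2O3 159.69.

289 g

n(Al) = 116.6 / 26.98 = 4.322 mol
n(Fe2O3) = 634.0 / 159.69 = 3.970 mol
n/ν → Al: 2.161, Fe2O3: 3.970; Al is limiting.
Fe2O3 consumed = (1/2) × 4.322 = 2.161 mol
Fe2O3 remaining = 3.970 − 2.161 = 1.809 mol
mass = 1.809 × 159.69 = 288.9 g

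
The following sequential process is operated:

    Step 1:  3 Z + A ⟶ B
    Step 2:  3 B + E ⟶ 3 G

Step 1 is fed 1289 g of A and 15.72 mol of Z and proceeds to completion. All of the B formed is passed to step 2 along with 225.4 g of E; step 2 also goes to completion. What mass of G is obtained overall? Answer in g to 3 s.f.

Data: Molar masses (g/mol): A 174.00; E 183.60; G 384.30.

Step 1:
n(A) = 1289 / 174.00 = 7.408 mol
n(Z) = 15.72 mol
n/ν for A = 7.408/1 = 7.408
n/ν for Z = 15.72/3 = 5.240
Smallest n/ν is Z → limiting reagent.
n(B) produced = (1/3) × 15.72 = 5.240 mol
Step 2:
n(B) available = 5.240 mol
n(E) = 225.4 / 183.60 = 1.228 mol
n/ν for B = 5.240/3 = 1.747
n/ν for E = 1.228/1 = 1.228
Smallest n/ν is E → limiting reagent.
n(G) = (3/1) × 1.228 = 3.684 mol
mass = 3.684 × 384.30 = 1416 g

1420 g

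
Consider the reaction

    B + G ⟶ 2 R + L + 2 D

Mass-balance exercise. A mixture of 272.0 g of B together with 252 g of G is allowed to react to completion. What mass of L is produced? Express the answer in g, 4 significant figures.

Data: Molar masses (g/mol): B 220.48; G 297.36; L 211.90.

179.6 g

n(B) = 272.0 / 220.48 = 1.234 mol
n(G) = 252.0 / 297.36 = 0.8475 mol
n/ν for B = 1.234/1 = 1.234
n/ν for G = 0.8475/1 = 0.8475
Smallest n/ν is G → limiting reagent.
n(L) = (1/1) × 0.8475 = 0.8475 mol
mass = 0.8475 × 211.90 = 179.6 g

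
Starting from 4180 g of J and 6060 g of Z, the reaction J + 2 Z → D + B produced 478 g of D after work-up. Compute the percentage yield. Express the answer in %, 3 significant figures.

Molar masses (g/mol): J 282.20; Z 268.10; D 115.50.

36.6 %

n(J) = 4180 / 282.20 = 14.81 mol
n(Z) = 6060 / 268.10 = 22.60 mol
n/ν for J = 14.81/1 = 14.81
n/ν for Z = 22.60/2 = 11.30
Smallest n/ν is Z → limiting reagent.
theoretical n(D) = (1/2) × 22.60 = 11.30 mol → 1305 g
% yield = 478 / 1305 × 100 = 36.63 %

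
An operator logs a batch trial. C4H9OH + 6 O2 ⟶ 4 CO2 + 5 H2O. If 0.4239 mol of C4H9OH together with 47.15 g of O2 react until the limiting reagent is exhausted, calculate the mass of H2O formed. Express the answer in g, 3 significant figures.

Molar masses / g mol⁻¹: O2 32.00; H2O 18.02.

n(C4H9OH) = 0.4239 mol
n(O2) = 47.15 / 32.00 = 1.473 mol
n/ν for C4H9OH = 0.4239/1 = 0.4239
n/ν for O2 = 1.473/6 = 0.2455
Smallest n/ν is O2 → limiting reagent.
n(H2O) = (5/6) × 1.473 = 1.228 mol
mass = 1.228 × 18.02 = 22.13 g

22.1 g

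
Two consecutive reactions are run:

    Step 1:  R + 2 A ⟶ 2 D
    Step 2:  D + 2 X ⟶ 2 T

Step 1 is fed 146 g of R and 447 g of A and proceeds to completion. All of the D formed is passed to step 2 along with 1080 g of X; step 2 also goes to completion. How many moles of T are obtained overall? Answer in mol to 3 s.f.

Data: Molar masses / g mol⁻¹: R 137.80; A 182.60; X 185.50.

4.24 mol

Step 1:
n(R) = 146.0 / 137.80 = 1.060 mol
n(A) = 447.0 / 182.60 = 2.448 mol
n/ν for R = 1.060/1 = 1.060
n/ν for A = 2.448/2 = 1.224
Smallest n/ν is R → limiting reagent.
n(D) produced = (2/1) × 1.060 = 2.120 mol
Step 2:
n(D) available = 2.120 mol
n(X) = 1080 / 185.50 = 5.822 mol
n/ν for D = 2.120/1 = 2.120
n/ν for X = 5.822/2 = 2.911
Smallest n/ν is D → limiting reagent.
n(T) = (2/1) × 2.120 = 4.240 mol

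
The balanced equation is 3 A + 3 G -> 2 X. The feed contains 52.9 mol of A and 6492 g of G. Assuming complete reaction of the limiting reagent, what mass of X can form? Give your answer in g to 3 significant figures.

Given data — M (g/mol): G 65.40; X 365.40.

12900 g

n(A) = 52.90 mol
n(G) = 6492 / 65.40 = 99.27 mol
n/ν for A = 52.90/3 = 17.63
n/ν for G = 99.27/3 = 33.09
Smallest n/ν is A → limiting reagent.
n(X) = (2/3) × 52.90 = 35.27 mol
mass = 35.27 × 365.40 = 12890 g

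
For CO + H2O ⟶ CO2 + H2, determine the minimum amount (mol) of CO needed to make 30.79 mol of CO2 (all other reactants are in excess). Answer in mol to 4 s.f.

30.79 mol

n(CO2) = 30.79 mol
n(CO) = (1/1) × 30.79 = 30.79 mol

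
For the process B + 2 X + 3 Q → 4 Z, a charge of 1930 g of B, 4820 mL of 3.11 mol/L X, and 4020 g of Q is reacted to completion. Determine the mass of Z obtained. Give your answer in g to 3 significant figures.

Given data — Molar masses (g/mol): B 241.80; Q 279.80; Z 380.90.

n(B) = 1930 / 241.80 = 7.982 mol
n(X) = 3.11 × 4820/1000 = 14.99 mol
n(Q) = 4020 / 279.80 = 14.37 mol
n/ν for B = 7.982/1 = 7.982
n/ν for X = 14.99/2 = 7.495
n/ν for Q = 14.37/3 = 4.790
Smallest n/ν is Q → limiting reagent.
n(Z) = (4/3) × 14.37 = 19.16 mol
mass = 19.16 × 380.90 = 7298 g

7300 g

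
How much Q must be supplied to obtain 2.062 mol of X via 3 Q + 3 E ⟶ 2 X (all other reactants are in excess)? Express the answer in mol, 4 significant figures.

n(X) = 2.062 mol
n(Q) = (3/2) × 2.062 = 3.093 mol

3.093 mol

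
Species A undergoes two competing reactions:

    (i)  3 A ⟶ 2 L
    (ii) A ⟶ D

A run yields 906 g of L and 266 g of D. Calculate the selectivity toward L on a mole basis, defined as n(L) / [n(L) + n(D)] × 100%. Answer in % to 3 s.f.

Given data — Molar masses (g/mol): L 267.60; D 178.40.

69.4 %

n(L) = 906 / 267.60 = 3.386 mol
n(D) = 266 / 178.40 = 1.491 mol
selectivity = 3.386/(3.386+1.491) × 100 = 69.43 %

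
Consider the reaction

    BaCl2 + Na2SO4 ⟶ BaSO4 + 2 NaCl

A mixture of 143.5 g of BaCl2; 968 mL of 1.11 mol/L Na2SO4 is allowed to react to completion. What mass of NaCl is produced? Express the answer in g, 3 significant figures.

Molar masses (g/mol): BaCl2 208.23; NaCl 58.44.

n(BaCl2) = 143.5 / 208.23 = 0.6891 mol
n(Na2SO4) = 1.11 × 968.0/1000 = 1.074 mol
n/ν for BaCl2 = 0.6891/1 = 0.6891
n/ν for Na2SO4 = 1.074/1 = 1.074
Smallest n/ν is BaCl2 → limiting reagent.
n(NaCl) = (2/1) × 0.6891 = 1.378 mol
mass = 1.378 × 58.44 = 80.53 g

80.5 g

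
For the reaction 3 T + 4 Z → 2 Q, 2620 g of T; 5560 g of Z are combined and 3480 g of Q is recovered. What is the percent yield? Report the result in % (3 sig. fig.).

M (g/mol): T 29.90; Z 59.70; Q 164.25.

n(T) = 2620 / 29.90 = 87.63 mol
n(Z) = 5560 / 59.70 = 93.13 mol
n/ν for T = 87.63/3 = 29.21
n/ν for Z = 93.13/4 = 23.28
Smallest n/ν is Z → limiting reagent.
theoretical n(Q) = (2/4) × 93.13 = 46.57 mol → 7649 g
% yield = 3480 / 7649 × 100 = 45.50 %

45.5 %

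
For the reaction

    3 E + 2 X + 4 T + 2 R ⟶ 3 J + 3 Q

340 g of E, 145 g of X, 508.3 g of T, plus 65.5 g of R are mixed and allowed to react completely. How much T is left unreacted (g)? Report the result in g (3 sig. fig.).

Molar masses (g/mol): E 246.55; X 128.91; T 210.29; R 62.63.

122 g

n(E) = 340.0 / 246.55 = 1.379 mol
n(X) = 145.0 / 128.91 = 1.125 mol
n(T) = 508.3 / 210.29 = 2.417 mol
n(R) = 65.50 / 62.63 = 1.046 mol
n/ν for E = 1.379/3 = 0.4597
n/ν for X = 1.125/2 = 0.5625
n/ν for T = 2.417/4 = 0.6043
n/ν for R = 1.046/2 = 0.5230
Smallest n/ν is E → limiting reagent.
T consumed = (4/3) × 1.379 = 1.839 mol
T remaining = 2.417 − 1.839 = 0.5780 mol
mass = 0.5780 × 210.29 = 121.5 g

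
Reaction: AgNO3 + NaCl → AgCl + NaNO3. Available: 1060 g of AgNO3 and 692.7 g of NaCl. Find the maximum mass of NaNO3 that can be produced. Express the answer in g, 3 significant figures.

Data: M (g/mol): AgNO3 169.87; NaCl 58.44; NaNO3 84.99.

530 g

n(AgNO3) = 1060 / 169.87 = 6.240 mol
n(NaCl) = 692.7 / 58.44 = 11.85 mol
n/ν for AgNO3 = 6.240/1 = 6.240
n/ν for NaCl = 11.85/1 = 11.85
Smallest n/ν is AgNO3 → limiting reagent.
n(NaNO3) = (1/1) × 6.240 = 6.240 mol
mass = 6.240 × 84.99 = 530.3 g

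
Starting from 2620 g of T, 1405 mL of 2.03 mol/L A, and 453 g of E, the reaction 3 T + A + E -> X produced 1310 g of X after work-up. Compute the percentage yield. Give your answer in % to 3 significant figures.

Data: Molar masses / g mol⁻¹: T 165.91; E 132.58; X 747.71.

61.4 %

n(T) = 2620 / 165.91 = 15.79 mol
n(A) = 2.03 × 1405/1000 = 2.852 mol
n(E) = 453.0 / 132.58 = 3.417 mol
n/ν for T = 15.79/3 = 5.263
n/ν for A = 2.852/1 = 2.852
n/ν for E = 3.417/1 = 3.417
Smallest n/ν is A → limiting reagent.
theoretical n(X) = (1/1) × 2.852 = 2.852 mol → 2132 g
% yield = 1310 / 2132 × 100 = 61.44 %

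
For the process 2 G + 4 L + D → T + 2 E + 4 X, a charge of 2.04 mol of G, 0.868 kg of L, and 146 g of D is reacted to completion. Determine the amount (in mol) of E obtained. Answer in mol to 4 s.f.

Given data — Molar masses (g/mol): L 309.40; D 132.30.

n(G) = 2.040 mol
n(L) = 0.8680×1000 / 309.40 = 2.805 mol
n(D) = 146.0 / 132.30 = 1.104 mol
n/ν for G = 2.040/2 = 1.020
n/ν for L = 2.805/4 = 0.7013
n/ν for D = 1.104/1 = 1.104
Smallest n/ν is L → limiting reagent.
n(E) = (2/4) × 2.805 = 1.403 mol

1.403 mol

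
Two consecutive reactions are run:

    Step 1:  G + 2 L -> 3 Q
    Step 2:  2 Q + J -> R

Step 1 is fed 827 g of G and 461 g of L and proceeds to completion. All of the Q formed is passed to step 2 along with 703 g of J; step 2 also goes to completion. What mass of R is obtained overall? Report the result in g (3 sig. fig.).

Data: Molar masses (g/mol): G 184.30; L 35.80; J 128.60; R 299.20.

Step 1:
n(G) = 827.0 / 184.30 = 4.487 mol
n(L) = 461.0 / 35.80 = 12.88 mol
n/ν → G: 4.487, L: 6.440; G is limiting.
n(Q) produced = (3/1) × 4.487 = 13.46 mol
Step 2:
n(Q) available = 13.46 mol
n(J) = 703.0 / 128.60 = 5.467 mol
n/ν → Q: 6.730, J: 5.467; J is limiting.
n(R) = (1/1) × 5.467 = 5.467 mol
mass = 5.467 × 299.20 = 1636 g

1640 g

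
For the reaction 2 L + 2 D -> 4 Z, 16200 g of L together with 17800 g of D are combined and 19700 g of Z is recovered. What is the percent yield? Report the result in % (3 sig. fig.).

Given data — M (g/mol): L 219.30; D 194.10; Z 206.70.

64.5 %

n(L) = 16200 / 219.30 = 73.87 mol
n(D) = 17800 / 194.10 = 91.71 mol
n/ν for L = 73.87/2 = 36.94
n/ν for D = 91.71/2 = 45.86
Smallest n/ν is L → limiting reagent.
theoretical n(Z) = (4/2) × 73.87 = 147.7 mol → 30530 g
% yield = 19700 / 30530 × 100 = 64.53 %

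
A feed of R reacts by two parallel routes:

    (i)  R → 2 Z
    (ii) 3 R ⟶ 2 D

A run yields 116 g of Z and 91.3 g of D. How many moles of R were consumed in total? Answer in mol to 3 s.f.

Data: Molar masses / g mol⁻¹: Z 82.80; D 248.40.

n(Z) = 116 / 82.80 = 1.401 mol
n(D) = 91.3 / 248.40 = 0.3676 mol
n(R) via (i) = (1/2)×1.401 = 0.7005 mol
n(R) via (ii) = (3/2)×0.3676 = 0.5514 mol
total n(R) = 0.7005 + 0.5514 = 1.252 mol

1.25 mol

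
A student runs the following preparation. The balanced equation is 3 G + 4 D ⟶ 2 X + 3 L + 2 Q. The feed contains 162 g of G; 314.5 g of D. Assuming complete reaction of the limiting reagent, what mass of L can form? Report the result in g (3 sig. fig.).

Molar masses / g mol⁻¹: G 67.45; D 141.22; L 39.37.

65.8 g

n(G) = 162.0 / 67.45 = 2.402 mol
n(D) = 314.5 / 141.22 = 2.227 mol
n/ν → G: 0.8007, D: 0.5568; D is limiting.
n(L) = (3/4) × 2.227 = 1.670 mol
mass = 1.670 × 39.37 = 65.75 g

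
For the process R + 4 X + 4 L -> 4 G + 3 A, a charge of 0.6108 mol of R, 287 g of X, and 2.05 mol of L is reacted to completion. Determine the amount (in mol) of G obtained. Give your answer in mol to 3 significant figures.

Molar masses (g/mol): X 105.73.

2.05 mol

n(R) = 0.6108 mol
n(X) = 287.0 / 105.73 = 2.714 mol
n(L) = 2.050 mol
n/ν for R = 0.6108/1 = 0.6108
n/ν for X = 2.714/4 = 0.6785
n/ν for L = 2.050/4 = 0.5125
Smallest n/ν is L → limiting reagent.
n(G) = (4/4) × 2.050 = 2.050 mol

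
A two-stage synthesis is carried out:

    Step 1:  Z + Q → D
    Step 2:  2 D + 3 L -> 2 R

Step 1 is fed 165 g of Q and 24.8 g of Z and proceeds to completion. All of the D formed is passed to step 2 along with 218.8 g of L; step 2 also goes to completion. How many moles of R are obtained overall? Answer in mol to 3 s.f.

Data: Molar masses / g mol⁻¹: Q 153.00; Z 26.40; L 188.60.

Step 1:
n(Q) = 165.0 / 153.00 = 1.078 mol
n(Z) = 24.80 / 26.40 = 0.9394 mol
n/ν for Q = 1.078/1 = 1.078
n/ν for Z = 0.9394/1 = 0.9394
Smallest n/ν is Z → limiting reagent.
n(D) produced = (1/1) × 0.9394 = 0.9394 mol
Step 2:
n(D) available = 0.9394 mol
n(L) = 218.8 / 188.60 = 1.160 mol
n/ν for D = 0.9394/2 = 0.4697
n/ν for L = 1.160/3 = 0.3867
Smallest n/ν is L → limiting reagent.
n(R) = (2/3) × 1.160 = 0.7733 mol

0.773 mol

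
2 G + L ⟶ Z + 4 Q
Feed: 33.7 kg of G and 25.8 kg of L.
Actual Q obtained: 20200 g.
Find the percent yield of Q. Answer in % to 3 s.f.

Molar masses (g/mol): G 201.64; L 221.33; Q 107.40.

56.3 %

n(G) = 33.70×1000 / 201.64 = 167.1 mol
n(L) = 25.80×1000 / 221.33 = 116.6 mol
n/ν → G: 83.55, L: 116.6; G is limiting.
theoretical n(Q) = (4/2) × 167.1 = 334.2 mol → 35890 g
% yield = 20200 / 35890 × 100 = 56.28 %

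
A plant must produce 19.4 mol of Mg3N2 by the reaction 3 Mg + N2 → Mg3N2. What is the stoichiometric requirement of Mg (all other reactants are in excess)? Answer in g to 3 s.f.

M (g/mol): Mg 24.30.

n(Mg3N2) = 19.40 mol
n(Mg) = (3/1) × 19.40 = 58.20 mol
mass = 58.20 × 24.30 = 1414 g

1410 g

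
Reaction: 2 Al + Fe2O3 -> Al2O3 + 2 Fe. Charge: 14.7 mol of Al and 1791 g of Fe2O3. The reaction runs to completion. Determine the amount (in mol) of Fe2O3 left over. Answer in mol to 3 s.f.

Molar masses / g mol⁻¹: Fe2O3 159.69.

3.87 mol

n(Al) = 14.70 mol
n(Fe2O3) = 1791 / 159.69 = 11.22 mol
n/ν for Al = 14.70/2 = 7.350
n/ν for Fe2O3 = 11.22/1 = 11.22
Smallest n/ν is Al → limiting reagent.
Fe2O3 consumed = (1/2) × 14.70 = 7.350 mol
Fe2O3 remaining = 11.22 − 7.350 = 3.870 mol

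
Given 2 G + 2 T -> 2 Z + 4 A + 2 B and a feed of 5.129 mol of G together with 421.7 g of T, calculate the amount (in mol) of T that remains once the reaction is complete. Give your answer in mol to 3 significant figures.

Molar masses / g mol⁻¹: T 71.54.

0.766 mol

n(G) = 5.129 mol
n(T) = 421.7 / 71.54 = 5.895 mol
n/ν for G = 5.129/2 = 2.565
n/ν for T = 5.895/2 = 2.948
Smallest n/ν is G → limiting reagent.
T consumed = (2/2) × 5.129 = 5.129 mol
T remaining = 5.895 − 5.129 = 0.7660 mol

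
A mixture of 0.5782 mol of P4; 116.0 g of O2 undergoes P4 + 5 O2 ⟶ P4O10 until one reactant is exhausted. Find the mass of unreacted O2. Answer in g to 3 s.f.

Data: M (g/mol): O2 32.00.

23.5 g

n(P4) = 0.5782 mol
n(O2) = 116.0 / 32.00 = 3.625 mol
n/ν for P4 = 0.5782/1 = 0.5782
n/ν for O2 = 3.625/5 = 0.7250
Smallest n/ν is P4 → limiting reagent.
O2 consumed = (5/1) × 0.5782 = 2.891 mol
O2 remaining = 3.625 − 2.891 = 0.7340 mol
mass = 0.7340 × 32.00 = 23.49 g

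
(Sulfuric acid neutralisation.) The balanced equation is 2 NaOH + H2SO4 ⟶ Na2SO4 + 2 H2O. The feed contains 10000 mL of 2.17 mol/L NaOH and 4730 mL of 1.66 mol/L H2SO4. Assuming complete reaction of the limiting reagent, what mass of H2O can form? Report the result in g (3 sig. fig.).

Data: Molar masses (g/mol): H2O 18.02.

n(NaOH) = 2.17 × 10000/1000 = 21.70 mol
n(H2SO4) = 1.66 × 4730/1000 = 7.852 mol
n/ν for NaOH = 21.70/2 = 10.85
n/ν for H2SO4 = 7.852/1 = 7.852
Smallest n/ν is H2SO4 → limiting reagent.
n(H2O) = (2/1) × 7.852 = 15.70 mol
mass = 15.70 × 18.02 = 282.9 g

283 g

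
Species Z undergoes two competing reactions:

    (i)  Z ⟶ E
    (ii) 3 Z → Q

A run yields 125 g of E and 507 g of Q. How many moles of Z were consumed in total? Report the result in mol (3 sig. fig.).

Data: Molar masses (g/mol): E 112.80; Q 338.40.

5.60 mol

n(E) = 125 / 112.80 = 1.108 mol
n(Q) = 507 / 338.40 = 1.498 mol
n(Z) via (i) = (1/1)×1.108 = 1.108 mol
n(Z) via (ii) = (3/1)×1.498 = 4.494 mol
total n(Z) = 1.108 + 4.494 = 5.602 mol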